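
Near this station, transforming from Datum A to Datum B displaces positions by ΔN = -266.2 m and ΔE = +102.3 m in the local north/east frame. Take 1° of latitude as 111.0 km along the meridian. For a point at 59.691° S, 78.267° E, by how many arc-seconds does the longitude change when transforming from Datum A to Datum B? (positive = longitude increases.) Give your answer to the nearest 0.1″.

Δλ = 6.6″

At latitude -59.691°, cos φ = 0.504663.
1° of longitude at this latitude = 111.0 × cos φ = 56.02 km, so Δλ = 102.3 / 56017.6 = 0.0018262° = 6.574″.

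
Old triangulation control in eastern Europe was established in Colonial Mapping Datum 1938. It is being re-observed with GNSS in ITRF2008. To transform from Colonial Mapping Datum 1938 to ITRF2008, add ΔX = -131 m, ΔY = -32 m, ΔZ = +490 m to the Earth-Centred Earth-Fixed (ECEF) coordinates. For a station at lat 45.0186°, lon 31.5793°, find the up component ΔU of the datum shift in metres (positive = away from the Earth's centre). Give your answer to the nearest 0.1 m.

ΔU = 255.9 m

The local up (radial) axis is (cos φ cos λ, cos φ sin λ, sin φ), giving ΔU = -78.888 − 11.846 + 346.595 = 255.86 m.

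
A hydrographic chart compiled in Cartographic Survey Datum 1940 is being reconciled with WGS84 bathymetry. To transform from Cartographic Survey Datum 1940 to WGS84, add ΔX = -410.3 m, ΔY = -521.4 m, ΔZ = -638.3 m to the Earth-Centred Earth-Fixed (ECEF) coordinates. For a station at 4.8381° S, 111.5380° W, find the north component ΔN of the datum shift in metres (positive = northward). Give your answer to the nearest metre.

ΔN = -582 m

At φ = -4.8381°, λ = -111.5380°: sin φ = -0.084340, cos φ = 0.996437, sin λ = -0.930174, cos λ = -0.367118.
ΔN = −sin φ cos λ·ΔX − sin φ sin λ·ΔY + cos φ·ΔZ = −(-0.084340)(-0.367118)(-410.3) − (-0.084340)(-0.930174)(-521.4) + (0.996437)(-638.3) = -582.42 m.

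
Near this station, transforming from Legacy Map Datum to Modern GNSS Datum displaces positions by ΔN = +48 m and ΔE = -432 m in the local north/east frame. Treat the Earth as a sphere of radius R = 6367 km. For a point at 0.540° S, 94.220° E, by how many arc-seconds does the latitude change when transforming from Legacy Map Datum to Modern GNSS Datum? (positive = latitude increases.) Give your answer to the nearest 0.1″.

On a sphere of radius R, 1 rad of latitude = R, so Δφ = ΔN / R = 48.0 / 6367000 = 7.5389e-06 rad = 1.555″.

Δφ = 1.6″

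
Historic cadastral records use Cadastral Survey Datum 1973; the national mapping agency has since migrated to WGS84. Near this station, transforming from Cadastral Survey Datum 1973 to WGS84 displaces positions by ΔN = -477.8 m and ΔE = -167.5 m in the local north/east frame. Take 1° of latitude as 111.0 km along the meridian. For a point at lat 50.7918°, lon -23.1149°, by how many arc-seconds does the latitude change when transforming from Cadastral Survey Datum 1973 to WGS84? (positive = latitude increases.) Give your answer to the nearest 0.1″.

1° of latitude = 111.0 km, so Δφ = -477.8 / 111000 = -0.0043045° = -15.496″.

Δφ = -15.5″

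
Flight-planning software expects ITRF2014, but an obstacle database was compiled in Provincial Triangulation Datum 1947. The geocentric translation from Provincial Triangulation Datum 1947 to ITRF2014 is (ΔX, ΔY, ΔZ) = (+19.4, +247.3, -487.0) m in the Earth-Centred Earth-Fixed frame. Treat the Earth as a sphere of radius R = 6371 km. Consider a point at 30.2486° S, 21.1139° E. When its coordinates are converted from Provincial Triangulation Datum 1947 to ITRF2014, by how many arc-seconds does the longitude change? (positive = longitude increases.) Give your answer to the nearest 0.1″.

sin φ = -0.503753, cos φ = 0.863848, sin λ = 0.360223, cos λ = 0.932866.
East component: ΔE = −sin λ·ΔX + cos λ·ΔY = −(0.360223)(19.4) + (0.932866)(247.3) = 223.71 m.
1° of latitude spans πR/180 = 111195 m; at latitude φ, 1° of longitude spans that × cos φ = 96055.5 m, so Δλ = 223.71 / 96055.5 × 3600 = 8.384″.

Δλ = 8.4″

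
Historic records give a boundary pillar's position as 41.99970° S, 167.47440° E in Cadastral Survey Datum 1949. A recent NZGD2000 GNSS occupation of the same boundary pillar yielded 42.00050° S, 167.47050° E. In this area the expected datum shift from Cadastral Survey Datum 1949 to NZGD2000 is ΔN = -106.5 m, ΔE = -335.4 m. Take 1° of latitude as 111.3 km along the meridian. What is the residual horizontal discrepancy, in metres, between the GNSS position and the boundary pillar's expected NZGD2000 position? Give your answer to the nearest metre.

22 m

Observed coordinate differences: Δφ = -0.00080°, Δλ = -0.00390°.
Converting to metres (1° lat = 111300 m, cos φ = 0.743148): observed ΔN = -89.0 m, observed ΔE = -322.6 m.
Subtracting the expected shift leaves a residual of -89.0 − (-106.5) = 17.5 m north and -322.6 − (-335.4) = 12.8 m east.
Residual distance = √(17.5² + 12.8²) = 21.7 m.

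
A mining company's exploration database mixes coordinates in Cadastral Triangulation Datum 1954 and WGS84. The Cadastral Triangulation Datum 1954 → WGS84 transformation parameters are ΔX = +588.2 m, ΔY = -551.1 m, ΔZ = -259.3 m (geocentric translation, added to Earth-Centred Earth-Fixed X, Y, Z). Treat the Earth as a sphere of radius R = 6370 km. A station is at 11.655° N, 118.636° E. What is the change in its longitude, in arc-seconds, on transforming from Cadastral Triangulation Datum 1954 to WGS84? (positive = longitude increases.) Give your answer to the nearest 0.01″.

sin φ = 0.202018, cos φ = 0.979382, sin λ = 0.877682, cos λ = -0.479243.
East component: ΔE = −sin λ·ΔX + cos λ·ΔY = −(0.877682)(588.2) + (-0.479243)(-551.1) = -252.14 m.
1° of latitude spans πR/180 = 111177 m; at latitude φ, 1° of longitude spans that × cos φ = 108885.2 m, so Δλ = -252.14 / 108885.2 × 3600 = -8.336″.

Δλ = -8.34″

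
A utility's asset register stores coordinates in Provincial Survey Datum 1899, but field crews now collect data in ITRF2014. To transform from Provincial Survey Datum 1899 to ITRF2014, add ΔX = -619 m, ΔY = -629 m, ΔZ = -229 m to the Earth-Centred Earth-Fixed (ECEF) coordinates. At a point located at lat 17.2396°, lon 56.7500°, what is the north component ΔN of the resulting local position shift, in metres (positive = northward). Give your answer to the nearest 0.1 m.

At φ = 17.2396°, λ = 56.7500°: sin φ = 0.296368, cos φ = 0.955074, sin λ = 0.836286, cos λ = 0.548293.
ΔN = −sin φ cos λ·ΔX − sin φ sin λ·ΔY + cos φ·ΔZ = −(0.296368)(0.548293)(-619) − (0.296368)(0.836286)(-629) + (0.955074)(-229) = 37.77 m.

ΔN = 37.8 m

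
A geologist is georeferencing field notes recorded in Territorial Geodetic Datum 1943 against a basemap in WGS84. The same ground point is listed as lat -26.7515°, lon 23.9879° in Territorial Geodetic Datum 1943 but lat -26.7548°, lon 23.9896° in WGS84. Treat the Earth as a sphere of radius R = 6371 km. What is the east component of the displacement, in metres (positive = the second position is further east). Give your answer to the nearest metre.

ΔE = 169 m

Δφ = -26.7548° − -26.7515° = -0.0033°; Δλ = 23.9896° − 23.9879° = +0.0017°.
1° along a meridian = πR/180 = 111195 m.
ΔN = Δφ × 111195 = -366.9 m; ΔE = Δλ × 111195 × cos(-26.7515°) = +0.0017 × 111195 × 0.892967 = 168.8 m.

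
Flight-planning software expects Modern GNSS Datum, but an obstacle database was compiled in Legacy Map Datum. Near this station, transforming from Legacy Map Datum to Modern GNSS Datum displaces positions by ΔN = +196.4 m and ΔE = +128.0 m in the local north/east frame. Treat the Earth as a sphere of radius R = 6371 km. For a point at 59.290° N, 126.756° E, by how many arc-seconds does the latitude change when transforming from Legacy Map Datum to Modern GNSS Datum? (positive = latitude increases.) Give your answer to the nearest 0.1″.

Δφ = 6.4″

On a sphere of radius R, 1 rad of latitude = R, so Δφ = ΔN / R = 196.4 / 6371000 = 3.0827e-05 rad = 6.359″.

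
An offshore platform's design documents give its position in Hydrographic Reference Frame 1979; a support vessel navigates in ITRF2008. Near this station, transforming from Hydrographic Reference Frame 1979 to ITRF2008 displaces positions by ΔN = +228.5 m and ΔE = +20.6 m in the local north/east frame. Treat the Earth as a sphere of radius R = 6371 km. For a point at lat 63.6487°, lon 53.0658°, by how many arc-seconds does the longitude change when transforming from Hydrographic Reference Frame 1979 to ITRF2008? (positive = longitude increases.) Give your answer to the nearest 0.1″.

At latitude 63.6487°, cos φ = 0.443874.
One radian of longitude at latitude φ spans R cos φ, so Δλ = ΔE / (R cos φ) = 20.6 / (6371000 × 0.443874) = 7.2845e-06 rad = 1.503″.

Δλ = 1.5″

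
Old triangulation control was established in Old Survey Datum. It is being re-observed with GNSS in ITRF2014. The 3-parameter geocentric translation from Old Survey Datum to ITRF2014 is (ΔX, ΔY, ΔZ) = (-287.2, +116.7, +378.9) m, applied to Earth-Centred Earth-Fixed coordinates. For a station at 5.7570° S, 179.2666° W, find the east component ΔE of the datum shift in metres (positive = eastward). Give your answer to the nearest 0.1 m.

At φ = -5.7570°, λ = -179.2666°: sin φ = -0.100310, cos φ = 0.994956, sin λ = -0.012800, cos λ = -0.999918.
ΔE = −sin λ·ΔX + cos λ·ΔY = −(-0.012800)·(-287.2) + (-0.999918)·(116.7) = -120.37 m.

ΔE = -120.4 m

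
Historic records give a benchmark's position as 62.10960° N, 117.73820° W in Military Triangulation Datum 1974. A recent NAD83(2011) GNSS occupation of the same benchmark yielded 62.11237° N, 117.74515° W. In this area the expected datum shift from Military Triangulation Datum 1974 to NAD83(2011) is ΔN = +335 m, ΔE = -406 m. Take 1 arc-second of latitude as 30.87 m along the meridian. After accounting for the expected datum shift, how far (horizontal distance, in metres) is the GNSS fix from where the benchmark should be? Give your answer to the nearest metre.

52 m

Observed coordinate differences: Δφ = +0.00277°, Δλ = -0.00695°.
Converting to metres (1° lat = 111132 m, cos φ = 0.467782): observed ΔN = 307.8 m, observed ΔE = -361.3 m.
Subtracting the expected shift leaves a residual of 307.8 − (335) = -27.2 m north and -361.3 − (-406) = 44.7 m east.
Residual distance = √((-27.2)² + 44.7²) = 52.3 m.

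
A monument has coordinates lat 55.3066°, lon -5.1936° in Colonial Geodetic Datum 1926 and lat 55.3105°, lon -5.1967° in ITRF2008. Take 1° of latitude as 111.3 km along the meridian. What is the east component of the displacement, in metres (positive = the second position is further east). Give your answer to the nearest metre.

ΔE = -196 m

Δφ = 55.3105° − 55.3066° = +0.0039°; Δλ = -5.1967° − -5.1936° = -0.0031°.
ΔN = Δφ × 111300 = 434.1 m; ΔE = Δλ × 111300 × cos(55.3066°) = -0.0031 × 111300 × 0.569185 = -196.4 m.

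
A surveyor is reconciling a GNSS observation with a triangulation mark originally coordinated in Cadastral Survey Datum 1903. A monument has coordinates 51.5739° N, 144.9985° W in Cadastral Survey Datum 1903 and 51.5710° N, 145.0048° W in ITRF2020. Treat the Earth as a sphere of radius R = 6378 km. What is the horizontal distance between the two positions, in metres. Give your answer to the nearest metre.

542 m

Δφ = 51.5710° − 51.5739° = -0.0029°; Δλ = -145.0048° − -144.9985° = -0.0063°.
1° along a meridian = πR/180 = 111317 m.
ΔN = Δφ × 111317 = -322.8 m; ΔE = Δλ × 111317 × cos(51.5739°) = -0.0063 × 111317 × 0.621505 = -435.9 m.
Distance = √(ΔE² + ΔN²) = √((-435.9)² + (-322.8)²) = 542.4 m.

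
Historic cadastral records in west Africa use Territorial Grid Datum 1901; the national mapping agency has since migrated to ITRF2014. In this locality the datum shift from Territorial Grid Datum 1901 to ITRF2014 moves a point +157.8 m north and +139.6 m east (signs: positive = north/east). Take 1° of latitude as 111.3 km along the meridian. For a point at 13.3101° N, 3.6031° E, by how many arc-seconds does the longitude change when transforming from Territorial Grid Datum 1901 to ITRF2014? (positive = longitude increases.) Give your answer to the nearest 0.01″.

At latitude 13.3101°, cos φ = 0.973138.
1° of longitude at this latitude = 111.3 × cos φ = 108.31 km, so Δλ = 139.6 / 108310.3 = 0.0012889° = 4.640″.

Δλ = 4.64″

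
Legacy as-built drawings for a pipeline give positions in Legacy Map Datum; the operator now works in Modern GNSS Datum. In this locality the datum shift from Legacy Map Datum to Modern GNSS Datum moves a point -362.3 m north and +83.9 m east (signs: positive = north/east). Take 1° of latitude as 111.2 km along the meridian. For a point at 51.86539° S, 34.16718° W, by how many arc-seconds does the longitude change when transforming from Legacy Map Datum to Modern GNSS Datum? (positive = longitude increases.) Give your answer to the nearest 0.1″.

Δλ = 4.4″

At latitude -51.86539°, cos φ = 0.617511.
1° of longitude at this latitude = 111.2 × cos φ = 68.67 km, so Δλ = 83.9 / 68667.2 = 0.0012218° = 4.399″.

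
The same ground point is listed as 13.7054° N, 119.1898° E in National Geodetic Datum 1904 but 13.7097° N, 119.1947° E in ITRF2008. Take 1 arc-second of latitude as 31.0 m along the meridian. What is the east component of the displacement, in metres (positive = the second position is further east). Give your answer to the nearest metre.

ΔE = 531 m

Δφ = 13.7097° − 13.7054° = +0.0043°; Δλ = 119.1947° − 119.1898° = +0.0049°.
1° of latitude = 3600 × 31.00 = 111600 m.
ΔN = Δφ × 111600 = 479.9 m; ΔE = Δλ × 111600 × cos(13.7054°) = +0.0049 × 111600 × 0.971527 = 531.3 m.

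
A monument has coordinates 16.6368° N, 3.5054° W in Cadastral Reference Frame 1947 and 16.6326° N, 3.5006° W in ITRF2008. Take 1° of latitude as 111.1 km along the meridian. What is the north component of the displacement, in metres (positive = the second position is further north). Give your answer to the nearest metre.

ΔN = -467 m

Δφ = 16.6326° − 16.6368° = -0.0042°; Δλ = -3.5006° − -3.5054° = +0.0048°.
ΔN = Δφ × 111100 = -466.6 m; ΔE = Δλ × 111100 × cos(16.6368°) = +0.0048 × 111100 × 0.958139 = 511.0 m.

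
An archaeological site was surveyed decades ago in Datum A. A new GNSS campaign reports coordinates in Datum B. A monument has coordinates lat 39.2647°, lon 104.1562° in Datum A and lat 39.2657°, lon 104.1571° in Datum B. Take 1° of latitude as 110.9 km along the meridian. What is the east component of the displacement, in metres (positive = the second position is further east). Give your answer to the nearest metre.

ΔE = 77 m

Δφ = 39.2657° − 39.2647° = +0.0010°; Δλ = 104.1571° − 104.1562° = +0.0009°.
ΔN = Δφ × 110900 = 110.9 m; ΔE = Δλ × 110900 × cos(39.2647°) = +0.0009 × 110900 × 0.774230 = 77.3 m.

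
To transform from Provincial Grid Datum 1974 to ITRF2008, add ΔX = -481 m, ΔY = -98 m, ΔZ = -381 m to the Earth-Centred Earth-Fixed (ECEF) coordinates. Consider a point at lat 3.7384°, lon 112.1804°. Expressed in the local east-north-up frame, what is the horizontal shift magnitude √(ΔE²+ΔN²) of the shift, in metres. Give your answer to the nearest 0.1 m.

617.9 m

At φ = 3.7384°, λ = 112.1804°: sin φ = 0.065201, cos φ = 0.997872, sin λ = 0.926000, cos λ = -0.377524.
ΔE = −sin λ·ΔX + cos λ·ΔY = −(0.926000)·(-481) + (-0.377524)·(-98) = 482.40 m.
ΔN = −sin φ cos λ·ΔX − sin φ sin λ·ΔY + cos φ·ΔZ = −(0.065201)(-0.377524)(-481) − (0.065201)(0.926000)(-98) + (0.997872)(-381) = -386.11 m.
Horizontal magnitude = √(ΔE² + ΔN²) = √(482.40² + (-386.11)²) = 617.90 m.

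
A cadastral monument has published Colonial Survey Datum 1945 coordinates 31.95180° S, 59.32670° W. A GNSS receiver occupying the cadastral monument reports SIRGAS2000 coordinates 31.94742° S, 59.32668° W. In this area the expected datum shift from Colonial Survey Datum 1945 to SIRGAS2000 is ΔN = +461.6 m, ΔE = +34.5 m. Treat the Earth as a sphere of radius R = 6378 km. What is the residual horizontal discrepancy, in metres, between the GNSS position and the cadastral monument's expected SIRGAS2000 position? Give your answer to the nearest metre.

Observed coordinate differences: Δφ = +0.00438°, Δλ = +0.00002°.
Converting to metres (1° lat = 111317 m, cos φ = 0.848494): observed ΔN = 487.6 m, observed ΔE = 1.9 m.
Subtracting the expected shift leaves a residual of 487.6 − (461.6) = 26.0 m north and 1.9 − (34.5) = -32.6 m east.
Residual distance = √(26.0² + (-32.6)²) = 41.7 m.

42 m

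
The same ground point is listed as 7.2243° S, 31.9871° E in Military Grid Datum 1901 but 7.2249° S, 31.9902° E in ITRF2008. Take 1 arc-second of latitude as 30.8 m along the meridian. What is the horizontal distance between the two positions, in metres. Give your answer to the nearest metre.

347 m

Δφ = -7.2249° − -7.2243° = -0.0006°; Δλ = 31.9902° − 31.9871° = +0.0031°.
1° of latitude = 3600 × 30.80 = 110880 m.
ΔN = Δφ × 110880 = -66.5 m; ΔE = Δλ × 110880 × cos(-7.2243°) = +0.0031 × 110880 × 0.992061 = 341.0 m.
Distance = √(ΔE² + ΔN²) = √(341.0² + (-66.5)²) = 347.4 m.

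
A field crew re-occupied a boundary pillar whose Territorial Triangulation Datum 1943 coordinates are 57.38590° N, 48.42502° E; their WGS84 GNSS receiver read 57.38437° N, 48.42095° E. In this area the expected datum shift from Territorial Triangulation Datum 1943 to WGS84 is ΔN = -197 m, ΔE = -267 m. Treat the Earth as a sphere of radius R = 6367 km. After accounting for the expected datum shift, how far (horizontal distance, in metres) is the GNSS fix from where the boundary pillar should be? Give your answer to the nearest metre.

Observed coordinate differences: Δφ = -0.00153°, Δλ = -0.00407°.
Converting to metres (1° lat = 111125 m, cos φ = 0.538978): observed ΔN = -170.0 m, observed ΔE = -243.8 m.
Subtracting the expected shift leaves a residual of -170.0 − (-197) = 27.0 m north and -243.8 − (-267) = 23.2 m east.
Residual distance = √(27.0² + 23.2²) = 35.6 m.

36 m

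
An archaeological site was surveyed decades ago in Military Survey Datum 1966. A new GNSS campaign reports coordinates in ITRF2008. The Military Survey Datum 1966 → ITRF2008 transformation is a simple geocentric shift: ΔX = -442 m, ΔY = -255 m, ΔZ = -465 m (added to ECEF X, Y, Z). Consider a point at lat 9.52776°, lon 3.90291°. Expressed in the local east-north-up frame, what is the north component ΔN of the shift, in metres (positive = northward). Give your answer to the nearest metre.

At φ = 9.52776°, λ = 3.90291°: sin φ = 0.165525, cos φ = 0.986206, sin λ = 0.068066, cos λ = 0.997681.
ΔN = −sin φ cos λ·ΔX − sin φ sin λ·ΔY + cos φ·ΔZ = −(0.165525)(0.997681)(-442) − (0.165525)(0.068066)(-255) + (0.986206)(-465) = -382.72 m.

ΔN = -383 m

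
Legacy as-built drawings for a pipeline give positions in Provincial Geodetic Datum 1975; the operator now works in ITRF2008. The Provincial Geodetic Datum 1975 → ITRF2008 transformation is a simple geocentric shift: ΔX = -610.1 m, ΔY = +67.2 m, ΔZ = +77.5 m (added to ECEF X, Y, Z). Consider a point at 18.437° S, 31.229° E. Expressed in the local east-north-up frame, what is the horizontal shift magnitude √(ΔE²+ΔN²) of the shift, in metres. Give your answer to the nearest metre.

382 m

At φ = -18.437°, λ = 31.229°: sin φ = -0.316262, cos φ = 0.948672, sin λ = 0.518460, cos λ = 0.855102.
ΔE = −sin λ·ΔX + cos λ·ΔY = −(0.518460)·(-610.1) + (0.855102)·(67.2) = 373.78 m.
ΔN = −sin φ cos λ·ΔX − sin φ sin λ·ΔY + cos φ·ΔZ = −(-0.316262)(0.855102)(-610.1) − (-0.316262)(0.518460)(67.2) + (0.948672)(77.5) = -80.45 m.
Horizontal magnitude = √(ΔE² + ΔN²) = √(373.78² + (-80.45)²) = 382.34 m.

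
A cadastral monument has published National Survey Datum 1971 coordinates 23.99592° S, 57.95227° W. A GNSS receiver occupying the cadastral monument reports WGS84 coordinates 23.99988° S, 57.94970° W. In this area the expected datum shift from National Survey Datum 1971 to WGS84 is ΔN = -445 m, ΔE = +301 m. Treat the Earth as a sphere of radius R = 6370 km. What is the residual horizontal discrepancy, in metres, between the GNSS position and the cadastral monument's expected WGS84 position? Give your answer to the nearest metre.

40 m

Observed coordinate differences: Δφ = -0.00396°, Δλ = +0.00257°.
Converting to metres (1° lat = 111177 m, cos φ = 0.913574): observed ΔN = -440.3 m, observed ΔE = 261.0 m.
Subtracting the expected shift leaves a residual of -440.3 − (-445) = 4.7 m north and 261.0 − (301) = -40.0 m east.
Residual distance = √(4.7² + (-40.0)²) = 40.2 m.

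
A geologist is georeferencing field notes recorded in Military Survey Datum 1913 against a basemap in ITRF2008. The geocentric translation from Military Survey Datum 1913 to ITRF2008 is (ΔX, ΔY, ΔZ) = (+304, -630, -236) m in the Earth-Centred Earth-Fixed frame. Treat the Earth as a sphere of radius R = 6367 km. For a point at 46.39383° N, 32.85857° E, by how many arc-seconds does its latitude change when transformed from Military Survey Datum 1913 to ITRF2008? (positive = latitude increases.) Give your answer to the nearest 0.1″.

Δφ = -3.2″

sin φ = 0.724098, cos φ = 0.689698, sin λ = 0.542567, cos λ = 0.840012.
North component: ΔN = −sin φ cos λ·ΔX − sin φ sin λ·ΔY + cos φ·ΔZ = −(0.724098)(0.840012)(304) − (0.724098)(0.542567)(-630) + (0.689698)(-236) = -100.17 m.
1° of latitude spans πR/180 = 111125 m, so Δφ = -100.17 / 111125 × 3600 = -3.245″.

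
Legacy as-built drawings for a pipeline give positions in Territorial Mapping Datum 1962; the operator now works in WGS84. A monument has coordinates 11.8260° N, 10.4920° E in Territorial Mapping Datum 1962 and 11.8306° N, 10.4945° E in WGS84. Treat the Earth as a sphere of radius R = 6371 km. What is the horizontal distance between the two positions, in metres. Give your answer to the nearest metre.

579 m

Δφ = 11.8306° − 11.8260° = +0.0046°; Δλ = 10.4945° − 10.4920° = +0.0025°.
1° along a meridian = πR/180 = 111195 m.
ΔN = Δφ × 111195 = 511.5 m; ΔE = Δλ × 111195 × cos(11.8260°) = +0.0025 × 111195 × 0.978774 = 272.1 m.
Distance = √(ΔE² + ΔN²) = √(272.1² + 511.5²) = 579.4 m.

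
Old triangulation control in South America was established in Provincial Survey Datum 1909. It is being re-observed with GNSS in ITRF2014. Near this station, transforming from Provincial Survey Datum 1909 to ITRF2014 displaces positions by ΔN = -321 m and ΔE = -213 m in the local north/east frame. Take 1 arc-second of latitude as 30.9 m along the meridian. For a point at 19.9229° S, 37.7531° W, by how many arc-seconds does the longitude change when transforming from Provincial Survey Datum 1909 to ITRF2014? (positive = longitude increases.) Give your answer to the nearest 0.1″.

At latitude -19.9229°, cos φ = 0.940152.
1″ of longitude at this latitude = 30.90 × cos φ = 29.0507 m, so Δλ = -213.0 / 29.0507 = -7.332″.

Δλ = -7.3″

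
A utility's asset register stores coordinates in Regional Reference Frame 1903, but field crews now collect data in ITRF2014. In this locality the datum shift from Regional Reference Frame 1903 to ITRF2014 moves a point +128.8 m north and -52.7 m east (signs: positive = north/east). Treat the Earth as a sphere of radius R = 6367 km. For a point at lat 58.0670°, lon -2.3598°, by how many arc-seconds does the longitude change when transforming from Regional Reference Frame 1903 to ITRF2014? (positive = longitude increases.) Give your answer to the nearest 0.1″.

At latitude 58.0670°, cos φ = 0.528927.
One radian of longitude at latitude φ spans R cos φ, so Δλ = ΔE / (R cos φ) = -52.7 / (6367000 × 0.528927) = -1.5649e-05 rad = -3.228″.

Δλ = -3.2″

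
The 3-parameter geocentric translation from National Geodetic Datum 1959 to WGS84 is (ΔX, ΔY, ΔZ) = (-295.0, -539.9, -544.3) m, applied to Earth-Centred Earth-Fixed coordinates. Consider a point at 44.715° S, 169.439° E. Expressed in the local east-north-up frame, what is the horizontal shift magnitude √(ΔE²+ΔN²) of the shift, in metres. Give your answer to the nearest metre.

At φ = -44.715°, λ = 169.439°: sin φ = -0.703581, cos φ = 0.710615, sin λ = 0.183282, cos λ = -0.983060.
ΔE = −sin λ·ΔX + cos λ·ΔY = −(0.183282)·(-295.0) + (-0.983060)·(-539.9) = 584.82 m.
ΔN = −sin φ cos λ·ΔX − sin φ sin λ·ΔY + cos φ·ΔZ = −(-0.703581)(-0.983060)(-295.0) − (-0.703581)(0.183282)(-539.9) + (0.710615)(-544.3) = -252.37 m.
Horizontal magnitude = √(ΔE² + ΔN²) = √(584.82² + (-252.37)²) = 636.95 m.

637 m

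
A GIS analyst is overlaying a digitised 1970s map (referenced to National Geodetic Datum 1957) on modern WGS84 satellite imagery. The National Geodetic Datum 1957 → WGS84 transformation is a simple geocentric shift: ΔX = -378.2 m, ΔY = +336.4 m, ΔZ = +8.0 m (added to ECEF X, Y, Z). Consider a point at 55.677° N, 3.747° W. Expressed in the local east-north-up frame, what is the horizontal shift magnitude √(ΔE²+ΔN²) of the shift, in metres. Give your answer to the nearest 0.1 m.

456.6 m

At φ = 55.677°, λ = -3.747°: sin φ = 0.825872, cos φ = 0.563858, sin λ = -0.065351, cos λ = 0.997862.
ΔE = −sin λ·ΔX + cos λ·ΔY = −(-0.065351)·(-378.2) + (0.997862)·(336.4) = 310.97 m.
ΔN = −sin φ cos λ·ΔX − sin φ sin λ·ΔY + cos φ·ΔZ = −(0.825872)(0.997862)(-378.2) − (0.825872)(-0.065351)(336.4) + (0.563858)(8.0) = 334.34 m.
Horizontal magnitude = √(ΔE² + ΔN²) = √(310.97² + 334.34²) = 456.60 m.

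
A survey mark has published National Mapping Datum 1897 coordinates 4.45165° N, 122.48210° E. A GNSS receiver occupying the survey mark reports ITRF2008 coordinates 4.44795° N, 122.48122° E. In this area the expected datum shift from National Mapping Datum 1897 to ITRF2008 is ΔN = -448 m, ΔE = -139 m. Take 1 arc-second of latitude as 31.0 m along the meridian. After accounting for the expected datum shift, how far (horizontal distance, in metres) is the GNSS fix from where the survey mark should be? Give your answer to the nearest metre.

54 m

Observed coordinate differences: Δφ = -0.00370°, Δλ = -0.00088°.
Converting to metres (1° lat = 111600 m, cos φ = 0.996983): observed ΔN = -412.9 m, observed ΔE = -97.9 m.
Subtracting the expected shift leaves a residual of -412.9 − (-448) = 35.1 m north and -97.9 − (-139) = 41.1 m east.
Residual distance = √(35.1² + 41.1²) = 54.0 m.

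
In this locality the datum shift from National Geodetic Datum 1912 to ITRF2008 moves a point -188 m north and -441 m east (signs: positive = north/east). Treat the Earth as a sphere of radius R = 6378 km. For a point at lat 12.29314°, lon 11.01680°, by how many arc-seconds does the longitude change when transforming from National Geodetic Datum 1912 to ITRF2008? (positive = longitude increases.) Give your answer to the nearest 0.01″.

At latitude 12.29314°, cos φ = 0.977071.
One radian of longitude at latitude φ spans R cos φ, so Δλ = ΔE / (R cos φ) = -441.0 / (6378000 × 0.977071) = -7.0767e-05 rad = -14.597″.

Δλ = -14.60″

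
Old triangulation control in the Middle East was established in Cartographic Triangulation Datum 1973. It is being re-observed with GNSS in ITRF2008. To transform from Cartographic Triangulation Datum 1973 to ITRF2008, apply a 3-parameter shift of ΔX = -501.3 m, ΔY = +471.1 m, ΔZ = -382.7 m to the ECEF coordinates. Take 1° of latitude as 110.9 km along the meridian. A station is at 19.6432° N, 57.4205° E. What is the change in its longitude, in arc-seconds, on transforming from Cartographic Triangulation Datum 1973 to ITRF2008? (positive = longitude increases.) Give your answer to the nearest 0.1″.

Δλ = 23.3″

sin φ = 0.336162, cos φ = 0.941804, sin λ = 0.842645, cos λ = 0.538469.
East component: ΔE = −sin λ·ΔX + cos λ·ΔY = −(0.842645)(-501.3) + (0.538469)(471.1) = 676.09 m.
1° of latitude spans 110900 m; at latitude φ, 1° of longitude spans that × cos φ = 104446.1 m, so Δλ = 676.09 / 104446.1 × 3600 = 23.303″.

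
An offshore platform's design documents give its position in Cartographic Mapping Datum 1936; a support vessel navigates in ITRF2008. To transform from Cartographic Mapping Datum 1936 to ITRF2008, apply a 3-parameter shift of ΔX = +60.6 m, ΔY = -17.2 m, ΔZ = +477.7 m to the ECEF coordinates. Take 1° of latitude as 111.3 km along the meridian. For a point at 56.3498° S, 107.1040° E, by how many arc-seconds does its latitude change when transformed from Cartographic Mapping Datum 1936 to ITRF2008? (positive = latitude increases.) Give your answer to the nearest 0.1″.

Δφ = 7.6″

sin φ = -0.832436, cos φ = 0.554121, sin λ = 0.955772, cos λ = -0.294107.
North component: ΔN = −sin φ cos λ·ΔX − sin φ sin λ·ΔY + cos φ·ΔZ = −(-0.832436)(-0.294107)(60.6) − (-0.832436)(0.955772)(-17.2) + (0.554121)(477.7) = 236.18 m.
1° of latitude spans 111300 m, so Δφ = 236.18 / 111300 × 3600 = 7.639″.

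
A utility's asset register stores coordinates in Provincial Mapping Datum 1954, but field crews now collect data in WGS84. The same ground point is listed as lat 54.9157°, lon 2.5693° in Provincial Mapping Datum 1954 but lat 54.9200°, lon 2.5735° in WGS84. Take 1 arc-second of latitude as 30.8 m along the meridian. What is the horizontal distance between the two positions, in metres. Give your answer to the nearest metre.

547 m

Δφ = 54.9200° − 54.9157° = +0.0043°; Δλ = 2.5735° − 2.5693° = +0.0042°.
1° of latitude = 3600 × 30.80 = 110880 m.
ΔN = Δφ × 110880 = 476.8 m; ΔE = Δλ × 110880 × cos(54.9157°) = +0.0042 × 110880 × 0.574781 = 267.7 m.
Distance = √(ΔE² + ΔN²) = √(267.7² + 476.8²) = 546.8 m.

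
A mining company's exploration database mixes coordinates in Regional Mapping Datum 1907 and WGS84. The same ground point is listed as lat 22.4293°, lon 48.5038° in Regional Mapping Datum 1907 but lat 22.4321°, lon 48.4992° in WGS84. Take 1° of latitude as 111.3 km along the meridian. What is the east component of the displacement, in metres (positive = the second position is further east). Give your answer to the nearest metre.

ΔE = -473 m

Δφ = 22.4321° − 22.4293° = +0.0028°; Δλ = 48.4992° − 48.5038° = -0.0046°.
ΔN = Δφ × 111300 = 311.6 m; ΔE = Δλ × 111300 × cos(22.4293°) = -0.0046 × 111300 × 0.924351 = -473.2 m.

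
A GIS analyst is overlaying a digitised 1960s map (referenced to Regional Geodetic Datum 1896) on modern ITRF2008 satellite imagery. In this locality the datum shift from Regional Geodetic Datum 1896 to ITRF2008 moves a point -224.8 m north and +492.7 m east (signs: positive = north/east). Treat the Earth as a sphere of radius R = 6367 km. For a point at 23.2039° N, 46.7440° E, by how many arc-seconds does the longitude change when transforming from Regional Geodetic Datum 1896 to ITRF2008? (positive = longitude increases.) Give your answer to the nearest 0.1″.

At latitude 23.2039°, cos φ = 0.919109.
One radian of longitude at latitude φ spans R cos φ, so Δλ = ΔE / (R cos φ) = 492.7 / (6367000 × 0.919109) = 8.4194e-05 rad = 17.366″.

Δλ = 17.4″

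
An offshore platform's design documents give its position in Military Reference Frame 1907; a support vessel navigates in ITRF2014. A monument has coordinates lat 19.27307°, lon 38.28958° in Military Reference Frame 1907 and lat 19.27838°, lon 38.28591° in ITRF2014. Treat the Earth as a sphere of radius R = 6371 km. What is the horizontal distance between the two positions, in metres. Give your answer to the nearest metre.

705 m

Δφ = 19.27838° − 19.27307° = +0.00531°; Δλ = 38.28591° − 38.28958° = -0.00367°.
1° along a meridian = πR/180 = 111195 m.
ΔN = Δφ × 111195 = 590.4 m; ΔE = Δλ × 111195 × cos(19.27307°) = -0.00367 × 111195 × 0.943956 = -385.2 m.
Distance = √(ΔE² + ΔN²) = √((-385.2)² + 590.4²) = 705.0 m.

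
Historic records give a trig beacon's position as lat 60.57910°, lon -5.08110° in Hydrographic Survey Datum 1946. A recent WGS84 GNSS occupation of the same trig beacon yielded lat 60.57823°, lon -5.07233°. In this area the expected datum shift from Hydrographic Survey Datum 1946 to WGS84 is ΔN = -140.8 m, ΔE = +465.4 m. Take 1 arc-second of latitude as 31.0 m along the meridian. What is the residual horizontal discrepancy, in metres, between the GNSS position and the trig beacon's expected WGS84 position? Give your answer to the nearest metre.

Observed coordinate differences: Δφ = -0.00087°, Δλ = +0.00877°.
Converting to metres (1° lat = 111600 m, cos φ = 0.491222): observed ΔN = -97.1 m, observed ΔE = 480.8 m.
Subtracting the expected shift leaves a residual of -97.1 − (-140.8) = 43.7 m north and 480.8 − (465.4) = 15.4 m east.
Residual distance = √(43.7² + 15.4²) = 46.3 m.

46 m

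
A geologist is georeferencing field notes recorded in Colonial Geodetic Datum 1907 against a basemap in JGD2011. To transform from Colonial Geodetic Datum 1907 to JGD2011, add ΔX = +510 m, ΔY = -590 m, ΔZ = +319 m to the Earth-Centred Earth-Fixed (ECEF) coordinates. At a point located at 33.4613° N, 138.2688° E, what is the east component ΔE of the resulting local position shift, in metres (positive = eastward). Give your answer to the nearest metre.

The local east axis at (φ, λ) is (−sin λ, cos λ, 0), so ΔE = −sin(138.2688°)·510 + cos(138.2688°)·(-590) = 100.83 m.

ΔE = 101 m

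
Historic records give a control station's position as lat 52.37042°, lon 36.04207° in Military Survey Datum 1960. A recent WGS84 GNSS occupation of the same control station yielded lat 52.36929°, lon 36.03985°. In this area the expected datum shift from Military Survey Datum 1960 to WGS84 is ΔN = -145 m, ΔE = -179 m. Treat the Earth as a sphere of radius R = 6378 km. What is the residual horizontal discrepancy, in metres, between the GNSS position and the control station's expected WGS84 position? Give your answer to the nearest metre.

Observed coordinate differences: Δφ = -0.00113°, Δλ = -0.00222°.
Converting to metres (1° lat = 111317 m, cos φ = 0.610554): observed ΔN = -125.8 m, observed ΔE = -150.9 m.
Subtracting the expected shift leaves a residual of -125.8 − (-145) = 19.2 m north and -150.9 − (-179) = 28.1 m east.
Residual distance = √(19.2² + 28.1²) = 34.1 m.

34 m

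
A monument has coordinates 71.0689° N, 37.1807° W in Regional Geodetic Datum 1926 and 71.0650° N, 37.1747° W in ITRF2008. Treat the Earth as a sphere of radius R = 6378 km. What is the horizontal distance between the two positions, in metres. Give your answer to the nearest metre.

485 m

Δφ = 71.0650° − 71.0689° = -0.0039°; Δλ = -37.1747° − -37.1807° = +0.0060°.
1° along a meridian = πR/180 = 111317 m.
ΔN = Δφ × 111317 = -434.1 m; ΔE = Δλ × 111317 × cos(71.0689°) = +0.0060 × 111317 × 0.324431 = 216.7 m.
Distance = √(ΔE² + ΔN²) = √(216.7² + (-434.1)²) = 485.2 m.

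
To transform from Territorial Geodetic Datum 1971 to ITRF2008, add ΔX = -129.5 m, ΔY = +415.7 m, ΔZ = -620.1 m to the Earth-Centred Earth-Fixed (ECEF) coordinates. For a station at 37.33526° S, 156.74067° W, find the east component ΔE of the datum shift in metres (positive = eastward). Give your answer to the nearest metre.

At φ = -37.33526°, λ = -156.74067°: sin φ = -0.606478, cos φ = 0.795100, sin λ = -0.394893, cos λ = -0.918727.
ΔE = −sin λ·ΔX + cos λ·ΔY = −(-0.394893)·(-129.5) + (-0.918727)·(415.7) = -433.05 m.

ΔE = -433 m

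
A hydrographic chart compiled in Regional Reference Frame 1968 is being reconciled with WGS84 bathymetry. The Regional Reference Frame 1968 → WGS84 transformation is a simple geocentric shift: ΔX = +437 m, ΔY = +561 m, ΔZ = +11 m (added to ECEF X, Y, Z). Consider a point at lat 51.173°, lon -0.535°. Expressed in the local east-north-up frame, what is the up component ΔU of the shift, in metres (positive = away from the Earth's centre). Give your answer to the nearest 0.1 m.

ΔU = 279.3 m

The local up (radial) axis is (cos φ cos λ, cos φ sin λ, sin φ), giving ΔU = 273.974 − 3.284 + 8.569 = 279.26 m.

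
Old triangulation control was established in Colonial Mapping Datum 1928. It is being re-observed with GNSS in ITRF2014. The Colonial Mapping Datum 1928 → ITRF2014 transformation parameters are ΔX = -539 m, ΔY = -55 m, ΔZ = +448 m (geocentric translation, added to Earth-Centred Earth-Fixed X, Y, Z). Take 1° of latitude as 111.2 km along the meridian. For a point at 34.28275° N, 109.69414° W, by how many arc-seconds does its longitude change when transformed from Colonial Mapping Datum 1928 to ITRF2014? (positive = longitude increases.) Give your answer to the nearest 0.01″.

sin φ = 0.563277, cos φ = 0.826268, sin λ = -0.941505, cos λ = -0.336999.
East component: ΔE = −sin λ·ΔX + cos λ·ΔY = −(-0.941505)(-539) + (-0.336999)(-55) = -488.94 m.
1° of latitude spans 111200 m; at latitude φ, 1° of longitude spans that × cos φ = 91881.0 m, so Δλ = -488.94 / 91881.0 × 3600 = -19.157″.

Δλ = -19.16″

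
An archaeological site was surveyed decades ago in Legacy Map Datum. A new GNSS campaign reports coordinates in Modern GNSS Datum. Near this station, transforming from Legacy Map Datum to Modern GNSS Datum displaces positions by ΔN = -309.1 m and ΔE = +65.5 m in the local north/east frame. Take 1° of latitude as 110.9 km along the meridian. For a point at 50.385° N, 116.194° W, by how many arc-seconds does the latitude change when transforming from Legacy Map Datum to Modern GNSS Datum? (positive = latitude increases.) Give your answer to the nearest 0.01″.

Δφ = -10.03″

1° of latitude = 110.9 km, so Δφ = -309.1 / 110900 = -0.0027872° = -10.034″.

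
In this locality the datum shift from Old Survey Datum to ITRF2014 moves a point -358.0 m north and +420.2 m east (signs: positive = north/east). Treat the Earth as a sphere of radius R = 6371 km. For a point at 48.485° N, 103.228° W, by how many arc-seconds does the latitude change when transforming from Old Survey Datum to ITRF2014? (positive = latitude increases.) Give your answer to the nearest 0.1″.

Δφ = -11.6″

On a sphere of radius R, 1 rad of latitude = R, so Δφ = ΔN / R = -358.0 / 6371000 = -5.6192e-05 rad = -11.590″.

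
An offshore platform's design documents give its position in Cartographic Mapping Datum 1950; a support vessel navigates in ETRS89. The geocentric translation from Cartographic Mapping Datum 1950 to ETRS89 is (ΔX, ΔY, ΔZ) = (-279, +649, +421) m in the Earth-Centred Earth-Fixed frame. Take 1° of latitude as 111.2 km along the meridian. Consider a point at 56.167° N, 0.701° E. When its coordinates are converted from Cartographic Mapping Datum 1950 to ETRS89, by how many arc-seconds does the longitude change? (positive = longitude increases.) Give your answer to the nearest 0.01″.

Δλ = 37.93″

sin φ = 0.830664, cos φ = 0.556774, sin λ = 0.012234, cos λ = 0.999925.
East component: ΔE = −sin λ·ΔX + cos λ·ΔY = −(0.012234)(-279) + (0.999925)(649) = 652.36 m.
1° of latitude spans 111200 m; at latitude φ, 1° of longitude spans that × cos φ = 61913.3 m, so Δλ = 652.36 / 61913.3 × 3600 = 37.932″.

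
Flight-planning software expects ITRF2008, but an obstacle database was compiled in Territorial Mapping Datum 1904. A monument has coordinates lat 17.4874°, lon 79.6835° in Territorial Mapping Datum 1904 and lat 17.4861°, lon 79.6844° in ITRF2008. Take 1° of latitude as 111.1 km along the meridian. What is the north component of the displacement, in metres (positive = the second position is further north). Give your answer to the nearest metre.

Δφ = 17.4861° − 17.4874° = -0.0013°; Δλ = 79.6844° − 79.6835° = +0.0009°.
ΔN = Δφ × 111100 = -144.4 m; ΔE = Δλ × 111100 × cos(17.4874°) = +0.0009 × 111100 × 0.953783 = 95.4 m.

ΔN = -144 m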